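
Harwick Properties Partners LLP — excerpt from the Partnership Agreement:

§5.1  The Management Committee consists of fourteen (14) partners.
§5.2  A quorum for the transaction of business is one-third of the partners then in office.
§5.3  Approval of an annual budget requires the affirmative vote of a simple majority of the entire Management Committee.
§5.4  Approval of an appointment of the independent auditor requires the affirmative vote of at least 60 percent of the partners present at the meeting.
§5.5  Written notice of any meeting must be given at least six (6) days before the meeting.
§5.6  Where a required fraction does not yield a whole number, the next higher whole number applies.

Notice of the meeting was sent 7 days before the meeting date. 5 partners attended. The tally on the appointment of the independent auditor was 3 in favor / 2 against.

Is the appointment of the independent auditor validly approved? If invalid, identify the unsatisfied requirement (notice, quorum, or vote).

Valid — all requirements satisfied.

Notice: 7 days given; 6 required (7 ≥ 6). Satisfied.
Quorum: 5 present; quorum is 5. Satisfied.
Vote: the appointment of the independent auditor requires three-fifths of the partners present (5). 3/5 of 5 = 3, so 3 affirmative votes are needed; 3 voted in favor. Satisfied.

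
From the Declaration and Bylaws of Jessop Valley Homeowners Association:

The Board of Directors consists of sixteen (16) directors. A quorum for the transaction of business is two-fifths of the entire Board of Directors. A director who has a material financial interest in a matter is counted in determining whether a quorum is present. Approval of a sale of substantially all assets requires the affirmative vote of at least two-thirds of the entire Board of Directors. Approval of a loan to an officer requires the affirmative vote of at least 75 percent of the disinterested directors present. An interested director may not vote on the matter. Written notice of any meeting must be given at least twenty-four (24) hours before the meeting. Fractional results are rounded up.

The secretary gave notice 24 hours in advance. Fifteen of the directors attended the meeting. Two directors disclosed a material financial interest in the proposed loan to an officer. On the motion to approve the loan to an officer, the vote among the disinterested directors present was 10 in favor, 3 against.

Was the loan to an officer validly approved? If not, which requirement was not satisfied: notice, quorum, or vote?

Valid — all requirements satisfied.

Notice: 24 hours given; 24 required (24 ≥ 24). Satisfied.
Quorum: 15 present (interested directors count toward quorum); quorum is 7. Satisfied.
Vote: the loan to an officer requires three-fourths of the disinterested directors present (15 − 2 = 13). 3/4 of 13 = 9.75, rounded up to 10, so 10 affirmative votes are needed; 10 voted in favor. Satisfied.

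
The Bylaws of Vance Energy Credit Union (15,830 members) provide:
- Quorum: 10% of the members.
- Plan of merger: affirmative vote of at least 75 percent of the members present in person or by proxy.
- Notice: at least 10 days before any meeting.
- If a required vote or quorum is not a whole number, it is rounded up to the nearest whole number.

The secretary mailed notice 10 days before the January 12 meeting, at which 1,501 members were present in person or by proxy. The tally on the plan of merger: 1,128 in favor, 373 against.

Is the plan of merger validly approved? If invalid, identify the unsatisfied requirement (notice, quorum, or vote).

Invalid — quorum requirement not satisfied.

Notice: 10 days given; 10 required. Satisfied.
Quorum: 10% of 15,830 = 1,583; 1,501 present. Not satisfied.
Vote: requires three-fourths of those present (1,501); 3/4 of 1501 = 1125.75, rounded up to 1126, so 1,126 needed; 1,128 in favor. Satisfied.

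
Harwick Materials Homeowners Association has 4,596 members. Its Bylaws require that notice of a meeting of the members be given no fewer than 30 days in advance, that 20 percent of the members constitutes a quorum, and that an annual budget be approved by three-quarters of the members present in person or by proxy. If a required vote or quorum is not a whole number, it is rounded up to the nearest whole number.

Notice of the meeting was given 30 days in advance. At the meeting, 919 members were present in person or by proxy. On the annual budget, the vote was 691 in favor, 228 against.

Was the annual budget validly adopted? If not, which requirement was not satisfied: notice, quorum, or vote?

Invalid — quorum requirement not satisfied.

Notice: 30 days given; 30 required. Satisfied.
Quorum: 20% of 4,596 = 919.20, rounded up to 920; 919 present. Not satisfied.
Vote: requires three-fourths of those present (919); 3/4 of 919 = 689.25, rounded up to 690, so 690 needed; 691 in favor. Satisfied.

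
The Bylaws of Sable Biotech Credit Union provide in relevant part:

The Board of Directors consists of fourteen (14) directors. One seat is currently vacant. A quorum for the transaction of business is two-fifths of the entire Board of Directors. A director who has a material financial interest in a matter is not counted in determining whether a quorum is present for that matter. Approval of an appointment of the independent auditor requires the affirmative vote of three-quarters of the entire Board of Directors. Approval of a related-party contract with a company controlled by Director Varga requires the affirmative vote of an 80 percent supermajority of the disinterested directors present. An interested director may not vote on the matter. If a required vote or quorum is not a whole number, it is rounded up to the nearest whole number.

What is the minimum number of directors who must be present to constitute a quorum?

2/5 of 14 = 5.60, rounded up to 6.

6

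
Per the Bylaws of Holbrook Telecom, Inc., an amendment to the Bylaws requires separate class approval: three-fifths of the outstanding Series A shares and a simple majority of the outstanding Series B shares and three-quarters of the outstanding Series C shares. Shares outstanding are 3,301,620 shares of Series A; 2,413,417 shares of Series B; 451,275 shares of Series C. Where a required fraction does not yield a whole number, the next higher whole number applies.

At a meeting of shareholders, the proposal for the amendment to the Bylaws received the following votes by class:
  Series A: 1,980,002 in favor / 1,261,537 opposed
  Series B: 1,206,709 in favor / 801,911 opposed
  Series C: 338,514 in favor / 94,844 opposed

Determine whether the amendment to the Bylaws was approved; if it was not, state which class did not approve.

Not approved — the Series A shares did not give the required vote.

Series A: 3/5 of 3301620 = 1980972; 1,980,972 required, 1,980,002 in favor — not approved.
Series B: a majority of 2413417 is 1206709; 1,206,709 required, 1,206,709 in favor — approved.
Series C: 3/4 of 451275 = 338456.25, rounded up to 338457; 338,457 required, 338,514 in favor — approved.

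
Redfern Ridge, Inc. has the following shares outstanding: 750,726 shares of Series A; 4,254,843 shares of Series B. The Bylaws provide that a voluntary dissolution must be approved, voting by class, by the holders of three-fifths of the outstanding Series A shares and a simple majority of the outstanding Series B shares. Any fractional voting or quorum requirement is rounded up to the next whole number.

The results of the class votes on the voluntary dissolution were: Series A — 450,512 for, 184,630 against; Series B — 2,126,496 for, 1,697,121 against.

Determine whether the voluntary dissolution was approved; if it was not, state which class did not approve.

Series A: 3/5 of 750726 = 450435.60, rounded up to 450436; 450,436 required, 450,512 in favor — approved.
Series B: a majority of 4254843 is 2127422; 2,127,422 required, 2,126,496 in favor — not approved.

Not approved — the Series B shares did not give the required vote.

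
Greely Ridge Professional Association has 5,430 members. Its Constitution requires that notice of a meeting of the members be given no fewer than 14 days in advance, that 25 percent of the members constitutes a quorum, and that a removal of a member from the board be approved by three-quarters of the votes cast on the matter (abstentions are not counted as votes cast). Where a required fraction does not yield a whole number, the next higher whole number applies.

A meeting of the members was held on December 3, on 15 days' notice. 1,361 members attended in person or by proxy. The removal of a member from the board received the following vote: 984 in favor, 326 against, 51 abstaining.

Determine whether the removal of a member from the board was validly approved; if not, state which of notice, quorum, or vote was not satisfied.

Notice: 15 days given; 14 required. Satisfied.
Quorum: 25% of 5,430 = 1,357.50, rounded up to 1,358; 1,361 present. Satisfied.
Vote: requires three-fourths of the votes cast (1,361 − 51 abstaining = 1,310); 3/4 of 1310 = 982.50, rounded up to 983, so 983 needed; 984 in favor. Satisfied.

Valid — all requirements satisfied.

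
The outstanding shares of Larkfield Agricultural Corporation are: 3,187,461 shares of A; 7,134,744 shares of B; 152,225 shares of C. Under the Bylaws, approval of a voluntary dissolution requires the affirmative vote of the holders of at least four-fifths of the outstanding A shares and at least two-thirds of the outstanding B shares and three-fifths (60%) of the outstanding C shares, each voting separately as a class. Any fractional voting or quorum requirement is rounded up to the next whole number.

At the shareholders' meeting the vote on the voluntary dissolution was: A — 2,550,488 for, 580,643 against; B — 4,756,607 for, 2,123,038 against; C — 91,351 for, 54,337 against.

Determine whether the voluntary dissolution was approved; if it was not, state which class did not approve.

Approved — every class gave the required vote.

A: 4/5 of 3187461 = 2549968.80, rounded up to 2549969; 2,549,969 required, 2,550,488 in favor — approved.
B: 2/3 of 7134744 = 4756496; 4,756,496 required, 4,756,607 in favor — approved.
C: 3/5 of 152225 = 91335; 91,335 required, 91,351 in favor — approved.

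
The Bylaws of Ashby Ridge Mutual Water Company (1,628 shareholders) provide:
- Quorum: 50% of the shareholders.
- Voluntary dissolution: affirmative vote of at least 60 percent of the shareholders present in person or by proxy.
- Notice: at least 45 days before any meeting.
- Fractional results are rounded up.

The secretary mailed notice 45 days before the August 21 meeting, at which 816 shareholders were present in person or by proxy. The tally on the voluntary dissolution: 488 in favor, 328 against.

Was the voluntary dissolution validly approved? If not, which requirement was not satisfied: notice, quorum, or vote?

Notice: 45 days given; 45 required. Satisfied.
Quorum: 50% of 1,628 = 814; 816 present. Satisfied.
Vote: requires three-fifths of those present (816); 3/5 of 816 = 489.60, rounded up to 490, so 490 needed; 488 in favor. Not satisfied.

Invalid — vote requirement not satisfied.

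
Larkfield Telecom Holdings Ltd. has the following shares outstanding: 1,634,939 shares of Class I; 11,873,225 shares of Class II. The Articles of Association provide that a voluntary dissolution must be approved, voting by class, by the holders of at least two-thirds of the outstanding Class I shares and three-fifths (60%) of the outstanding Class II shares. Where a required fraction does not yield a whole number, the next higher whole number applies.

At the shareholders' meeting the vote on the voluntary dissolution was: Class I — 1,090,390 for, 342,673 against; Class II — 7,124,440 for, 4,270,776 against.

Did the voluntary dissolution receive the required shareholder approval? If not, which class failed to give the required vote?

Class I: 2/3 of 1634939 = 1089959.33, rounded up to 1089960; 1,089,960 required, 1,090,390 in favor — approved.
Class II: 3/5 of 11873225 = 7123935; 7,123,935 required, 7,124,440 in favor — approved.

Approved — every class gave the required vote.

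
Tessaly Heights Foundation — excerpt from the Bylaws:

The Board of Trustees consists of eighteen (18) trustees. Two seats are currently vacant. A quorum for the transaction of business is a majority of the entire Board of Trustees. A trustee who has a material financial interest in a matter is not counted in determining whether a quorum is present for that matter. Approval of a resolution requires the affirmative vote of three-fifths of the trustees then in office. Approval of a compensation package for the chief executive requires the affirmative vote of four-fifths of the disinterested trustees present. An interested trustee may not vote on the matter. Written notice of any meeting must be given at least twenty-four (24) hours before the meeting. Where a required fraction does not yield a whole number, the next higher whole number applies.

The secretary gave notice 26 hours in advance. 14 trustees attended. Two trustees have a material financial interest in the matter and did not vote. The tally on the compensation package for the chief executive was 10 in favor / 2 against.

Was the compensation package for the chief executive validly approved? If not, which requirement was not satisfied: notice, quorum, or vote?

Valid — all requirements satisfied.

Notice: 26 hours given; 24 required (26 ≥ 24). Satisfied.
Quorum: 14 present, but the 2 interested trustees do not count, leaving 12. Quorum is 10. Satisfied.
Vote: the compensation package for the chief executive requires four-fifths of the disinterested trustees present (14 − 2 = 12). 4/5 of 12 = 9.60, rounded up to 10, so 10 affirmative votes are needed; 10 voted in favor. Satisfied.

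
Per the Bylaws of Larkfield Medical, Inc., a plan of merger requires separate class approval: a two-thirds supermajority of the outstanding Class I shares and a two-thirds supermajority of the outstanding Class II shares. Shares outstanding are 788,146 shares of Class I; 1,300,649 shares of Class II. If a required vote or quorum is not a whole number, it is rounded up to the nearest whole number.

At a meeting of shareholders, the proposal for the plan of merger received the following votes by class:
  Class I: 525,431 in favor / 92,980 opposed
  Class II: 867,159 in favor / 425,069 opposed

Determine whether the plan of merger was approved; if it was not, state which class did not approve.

Approved — every class gave the required vote.

Class I: 2/3 of 788146 = 525430.67, rounded up to 525431; 525,431 required, 525,431 in favor — approved.
Class II: 2/3 of 1300649 = 867099.33, rounded up to 867100; 867,100 required, 867,159 in favor — approved.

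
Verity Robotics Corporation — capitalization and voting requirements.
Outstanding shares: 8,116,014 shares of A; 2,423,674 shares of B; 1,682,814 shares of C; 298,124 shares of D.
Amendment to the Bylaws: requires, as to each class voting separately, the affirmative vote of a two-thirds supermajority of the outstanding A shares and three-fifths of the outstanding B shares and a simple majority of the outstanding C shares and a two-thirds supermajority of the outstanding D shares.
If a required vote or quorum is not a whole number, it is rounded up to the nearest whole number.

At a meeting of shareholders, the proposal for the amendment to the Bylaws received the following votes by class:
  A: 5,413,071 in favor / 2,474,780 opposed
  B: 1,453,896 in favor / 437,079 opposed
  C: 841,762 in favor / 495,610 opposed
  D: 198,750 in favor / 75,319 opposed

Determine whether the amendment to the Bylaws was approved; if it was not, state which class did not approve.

A: 2/3 of 8116014 = 5410676; 5,410,676 required, 5,413,071 in favor — approved.
B: 3/5 of 2423674 = 1454204.40, rounded up to 1454205; 1,454,205 required, 1,453,896 in favor — not approved.
C: a majority of 1682814 is 841408; 841,408 required, 841,762 in favor — approved.
D: 2/3 of 298124 = 198749.33, rounded up to 198750; 198,750 required, 198,750 in favor — approved.

Not approved — the B shares did not give the required vote.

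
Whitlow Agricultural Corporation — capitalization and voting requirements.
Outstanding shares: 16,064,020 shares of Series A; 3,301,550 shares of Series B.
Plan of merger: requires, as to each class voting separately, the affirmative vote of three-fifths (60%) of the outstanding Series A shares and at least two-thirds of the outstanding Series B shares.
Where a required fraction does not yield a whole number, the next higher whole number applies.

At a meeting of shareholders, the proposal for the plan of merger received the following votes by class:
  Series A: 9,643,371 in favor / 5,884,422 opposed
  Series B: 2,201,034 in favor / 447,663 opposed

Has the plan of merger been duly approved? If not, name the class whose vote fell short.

Approved — every class gave the required vote.

Series A: 3/5 of 16064020 = 9638412; 9,638,412 required, 9,643,371 in favor — approved.
Series B: 2/3 of 3301550 = 2201033.33, rounded up to 2201034; 2,201,034 required, 2,201,034 in favor — approved.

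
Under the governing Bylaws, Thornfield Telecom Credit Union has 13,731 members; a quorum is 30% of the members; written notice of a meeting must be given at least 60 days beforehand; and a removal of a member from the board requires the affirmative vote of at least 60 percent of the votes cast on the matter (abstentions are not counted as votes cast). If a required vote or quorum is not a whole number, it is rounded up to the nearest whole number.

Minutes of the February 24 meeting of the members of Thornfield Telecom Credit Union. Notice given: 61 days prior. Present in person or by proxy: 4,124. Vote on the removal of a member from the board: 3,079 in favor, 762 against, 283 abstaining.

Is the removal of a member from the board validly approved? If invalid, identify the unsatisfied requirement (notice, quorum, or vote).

Notice: 61 days given; 60 required. Satisfied.
Quorum: 30% of 13,731 = 4,119.30, rounded up to 4,120; 4,124 present. Satisfied.
Vote: requires three-fifths of the votes cast (4,124 − 283 abstaining = 3,841); 3/5 of 3841 = 2304.60, rounded up to 2305, so 2,305 needed; 3,079 in favor. Satisfied.

Valid — all requirements satisfied.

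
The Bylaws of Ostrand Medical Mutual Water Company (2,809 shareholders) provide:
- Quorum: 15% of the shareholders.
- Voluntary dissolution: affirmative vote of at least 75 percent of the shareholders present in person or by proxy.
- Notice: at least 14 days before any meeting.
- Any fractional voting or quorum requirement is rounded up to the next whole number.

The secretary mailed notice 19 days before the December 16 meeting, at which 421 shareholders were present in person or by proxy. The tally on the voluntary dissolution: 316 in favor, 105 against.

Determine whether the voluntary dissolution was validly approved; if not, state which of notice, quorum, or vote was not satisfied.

Notice: 19 days given; 14 required. Satisfied.
Quorum: 15% of 2,809 = 421.35, rounded up to 422; 421 present. Not satisfied.
Vote: requires three-fourths of those present (421); 3/4 of 421 = 315.75, rounded up to 316, so 316 needed; 316 in favor. Satisfied.

Invalid — quorum requirement not satisfied.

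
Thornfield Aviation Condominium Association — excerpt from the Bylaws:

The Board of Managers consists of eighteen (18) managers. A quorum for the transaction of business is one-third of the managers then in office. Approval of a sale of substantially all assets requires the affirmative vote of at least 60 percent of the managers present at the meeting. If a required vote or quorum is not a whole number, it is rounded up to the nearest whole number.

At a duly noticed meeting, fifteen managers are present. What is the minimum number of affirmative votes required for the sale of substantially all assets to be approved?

9

The sale of substantially all assets requires three-fifths of the managers present (15).
3/5 of 15 = 9.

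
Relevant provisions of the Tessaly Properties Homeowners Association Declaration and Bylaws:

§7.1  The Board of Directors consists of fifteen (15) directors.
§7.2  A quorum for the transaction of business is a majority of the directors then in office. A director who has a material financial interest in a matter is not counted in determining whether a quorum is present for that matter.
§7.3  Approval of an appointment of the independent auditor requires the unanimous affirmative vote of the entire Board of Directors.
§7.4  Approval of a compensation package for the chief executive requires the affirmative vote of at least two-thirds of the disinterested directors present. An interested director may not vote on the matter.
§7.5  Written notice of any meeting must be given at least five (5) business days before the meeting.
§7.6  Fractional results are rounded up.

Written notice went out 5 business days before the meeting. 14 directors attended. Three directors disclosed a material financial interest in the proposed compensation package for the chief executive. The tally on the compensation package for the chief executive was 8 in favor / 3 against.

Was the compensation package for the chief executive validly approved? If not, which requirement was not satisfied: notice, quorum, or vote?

Notice: 5 business days given; 5 required (5 ≥ 5). Satisfied.
Quorum: 14 present, but the 3 interested directors do not count, leaving 11. Quorum is 8. Satisfied.
Vote: the compensation package for the chief executive requires two-thirds of the disinterested directors present (14 − 3 = 11). 2/3 of 11 = 7.33, rounded up to 8, so 8 affirmative votes are needed; 8 voted in favor. Satisfied.

Valid — all requirements satisfied.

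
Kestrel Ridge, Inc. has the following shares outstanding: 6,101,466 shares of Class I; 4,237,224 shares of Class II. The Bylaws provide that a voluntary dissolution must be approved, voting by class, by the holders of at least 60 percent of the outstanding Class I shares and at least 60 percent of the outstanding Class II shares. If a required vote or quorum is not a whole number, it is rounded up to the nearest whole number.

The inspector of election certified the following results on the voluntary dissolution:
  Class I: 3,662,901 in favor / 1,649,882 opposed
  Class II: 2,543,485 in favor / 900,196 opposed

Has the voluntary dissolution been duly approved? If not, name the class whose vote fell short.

Class I: 3/5 of 6101466 = 3660879.60, rounded up to 3660880; 3,660,880 required, 3,662,901 in favor — approved.
Class II: 3/5 of 4237224 = 2542334.40, rounded up to 2542335; 2,542,335 required, 2,543,485 in favor — approved.

Approved — every class gave the required vote.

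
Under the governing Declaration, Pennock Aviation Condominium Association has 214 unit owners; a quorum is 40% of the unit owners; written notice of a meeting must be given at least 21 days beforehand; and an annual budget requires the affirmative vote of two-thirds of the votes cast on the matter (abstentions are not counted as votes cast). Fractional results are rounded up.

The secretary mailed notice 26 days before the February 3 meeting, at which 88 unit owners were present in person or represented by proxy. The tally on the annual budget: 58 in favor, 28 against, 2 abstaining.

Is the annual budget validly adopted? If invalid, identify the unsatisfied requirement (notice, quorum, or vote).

Valid — all requirements satisfied.

Notice: 26 days given; 21 required. Satisfied.
Quorum: 40% of 214 = 85.60, rounded up to 86; 88 present. Satisfied.
Vote: requires two-thirds of the votes cast (88 − 2 abstaining = 86); 2/3 of 86 = 57.33, rounded up to 58, so 58 needed; 58 in favor. Satisfied.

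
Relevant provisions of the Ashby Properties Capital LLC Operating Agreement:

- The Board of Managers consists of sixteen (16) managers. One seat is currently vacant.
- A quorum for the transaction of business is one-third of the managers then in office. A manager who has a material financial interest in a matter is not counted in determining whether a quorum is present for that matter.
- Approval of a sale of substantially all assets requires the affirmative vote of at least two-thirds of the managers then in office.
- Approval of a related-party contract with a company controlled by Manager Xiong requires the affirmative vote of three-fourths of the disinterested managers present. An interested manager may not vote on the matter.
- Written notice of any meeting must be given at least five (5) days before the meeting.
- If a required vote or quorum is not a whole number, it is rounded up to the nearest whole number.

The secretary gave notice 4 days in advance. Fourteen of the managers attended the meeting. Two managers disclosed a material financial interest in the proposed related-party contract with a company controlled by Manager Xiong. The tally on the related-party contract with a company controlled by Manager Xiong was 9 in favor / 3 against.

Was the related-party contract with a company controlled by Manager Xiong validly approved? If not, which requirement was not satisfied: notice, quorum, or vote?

Notice: 4 days given; 5 required (4 < 5). Not satisfied.
Quorum: 14 present, but the 2 interested managers do not count, leaving 12. Quorum is 5. Satisfied.
Vote: the related-party contract with a company controlled by Manager Xiong requires three-fourths of the disinterested managers present (14 − 2 = 12). 3/4 of 12 = 9, so 9 affirmative votes are needed; 9 voted in favor. Satisfied.

Invalid — notice requirement not satisfied.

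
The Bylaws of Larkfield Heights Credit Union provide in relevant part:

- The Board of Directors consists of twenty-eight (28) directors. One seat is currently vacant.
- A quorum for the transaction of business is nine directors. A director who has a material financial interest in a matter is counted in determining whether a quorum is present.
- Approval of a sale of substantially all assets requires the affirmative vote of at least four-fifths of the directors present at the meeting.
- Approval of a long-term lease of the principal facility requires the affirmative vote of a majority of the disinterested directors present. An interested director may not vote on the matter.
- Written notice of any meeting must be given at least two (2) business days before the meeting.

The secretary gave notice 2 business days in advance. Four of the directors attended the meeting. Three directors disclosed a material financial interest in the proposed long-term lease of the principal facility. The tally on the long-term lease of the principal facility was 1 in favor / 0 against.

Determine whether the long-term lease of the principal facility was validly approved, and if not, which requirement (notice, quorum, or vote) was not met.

Invalid — quorum requirement not satisfied.

Notice: 2 business days given; 2 required (2 ≥ 2). Satisfied.
Quorum: 4 present (interested directors count toward quorum); quorum is 9. Not satisfied.
Vote: the long-term lease of the principal facility requires a majority of the disinterested directors present (4 − 3 = 1). A majority of 1 is 1, so 1 affirmative vote is needed; 1 voted in favor. Satisfied. (Moot — without a quorum no business can be validly transacted.)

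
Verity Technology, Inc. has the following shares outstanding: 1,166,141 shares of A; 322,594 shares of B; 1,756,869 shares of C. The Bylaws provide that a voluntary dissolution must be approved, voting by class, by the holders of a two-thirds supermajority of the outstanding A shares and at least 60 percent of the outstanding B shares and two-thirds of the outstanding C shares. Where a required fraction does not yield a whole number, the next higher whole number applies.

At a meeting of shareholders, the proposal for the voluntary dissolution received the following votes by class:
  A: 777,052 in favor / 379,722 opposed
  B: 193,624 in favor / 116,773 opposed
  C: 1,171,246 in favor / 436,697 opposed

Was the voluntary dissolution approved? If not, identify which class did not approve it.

Not approved — the A shares did not give the required vote.

A: 2/3 of 1166141 = 777427.33, rounded up to 777428; 777,428 required, 777,052 in favor — not approved.
B: 3/5 of 322594 = 193556.40, rounded up to 193557; 193,557 required, 193,624 in favor — approved.
C: 2/3 of 1756869 = 1171246; 1,171,246 required, 1,171,246 in favor — approved.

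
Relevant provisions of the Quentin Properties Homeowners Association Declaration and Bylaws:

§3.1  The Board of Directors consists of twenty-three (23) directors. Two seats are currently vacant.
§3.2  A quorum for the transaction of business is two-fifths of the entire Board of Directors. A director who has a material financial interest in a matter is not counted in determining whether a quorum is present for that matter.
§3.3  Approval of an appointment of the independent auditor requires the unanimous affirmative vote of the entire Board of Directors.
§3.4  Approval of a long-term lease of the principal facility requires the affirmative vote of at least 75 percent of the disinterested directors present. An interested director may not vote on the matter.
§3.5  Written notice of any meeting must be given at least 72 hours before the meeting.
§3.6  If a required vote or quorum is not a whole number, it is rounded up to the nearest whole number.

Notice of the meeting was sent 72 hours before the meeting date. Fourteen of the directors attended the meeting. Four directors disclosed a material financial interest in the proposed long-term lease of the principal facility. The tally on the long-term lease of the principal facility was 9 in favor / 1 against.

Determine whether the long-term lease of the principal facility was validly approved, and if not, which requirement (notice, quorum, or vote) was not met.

Valid — all requirements satisfied.

Notice: 72 hours given; 72 required (72 ≥ 72). Satisfied.
Quorum: 14 present, but the 4 interested directors do not count, leaving 10. Quorum is 10. Satisfied.
Vote: the long-term lease of the principal facility requires three-fourths of the disinterested directors present (14 − 4 = 10). 3/4 of 10 = 7.50, rounded up to 8, so 8 affirmative votes are needed; 9 voted in favor. Satisfied.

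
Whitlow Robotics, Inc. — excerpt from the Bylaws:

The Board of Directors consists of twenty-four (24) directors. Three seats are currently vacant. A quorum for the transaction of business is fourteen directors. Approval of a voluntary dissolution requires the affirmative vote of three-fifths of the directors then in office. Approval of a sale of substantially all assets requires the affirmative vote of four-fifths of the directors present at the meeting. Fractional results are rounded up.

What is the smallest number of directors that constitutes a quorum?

14

The quorum is fixed at 14.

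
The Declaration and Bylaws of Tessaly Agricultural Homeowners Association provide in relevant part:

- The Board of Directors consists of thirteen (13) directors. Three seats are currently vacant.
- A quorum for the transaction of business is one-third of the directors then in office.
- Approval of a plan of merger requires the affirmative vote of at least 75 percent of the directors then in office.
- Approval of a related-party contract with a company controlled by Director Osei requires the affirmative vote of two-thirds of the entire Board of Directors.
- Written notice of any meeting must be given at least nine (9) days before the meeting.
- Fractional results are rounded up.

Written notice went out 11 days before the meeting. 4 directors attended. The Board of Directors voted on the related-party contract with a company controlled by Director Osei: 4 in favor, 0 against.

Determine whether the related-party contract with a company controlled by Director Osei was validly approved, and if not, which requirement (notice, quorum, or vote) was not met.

Invalid — vote requirement not satisfied.

Notice: 11 days given; 9 required (11 ≥ 9). Satisfied.
Quorum: 4 present; quorum is 4. Satisfied.
Vote: the related-party contract with a company controlled by Director Osei requires two-thirds of the entire Board of Directors (13). 2/3 of 13 = 8.67, rounded up to 9, so 9 affirmative votes are needed; 4 voted in favor. Not satisfied.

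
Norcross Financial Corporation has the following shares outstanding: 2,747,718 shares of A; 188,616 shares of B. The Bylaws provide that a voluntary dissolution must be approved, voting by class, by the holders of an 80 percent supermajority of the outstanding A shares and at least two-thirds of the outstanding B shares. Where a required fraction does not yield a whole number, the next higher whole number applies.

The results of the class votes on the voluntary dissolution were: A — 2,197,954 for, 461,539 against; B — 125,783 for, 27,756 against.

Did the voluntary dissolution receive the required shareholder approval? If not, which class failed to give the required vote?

Not approved — the A shares did not give the required vote.

A: 4/5 of 2747718 = 2198174.40, rounded up to 2198175; 2,198,175 required, 2,197,954 in favor — not approved.
B: 2/3 of 188616 = 125744; 125,744 required, 125,783 in favor — approved.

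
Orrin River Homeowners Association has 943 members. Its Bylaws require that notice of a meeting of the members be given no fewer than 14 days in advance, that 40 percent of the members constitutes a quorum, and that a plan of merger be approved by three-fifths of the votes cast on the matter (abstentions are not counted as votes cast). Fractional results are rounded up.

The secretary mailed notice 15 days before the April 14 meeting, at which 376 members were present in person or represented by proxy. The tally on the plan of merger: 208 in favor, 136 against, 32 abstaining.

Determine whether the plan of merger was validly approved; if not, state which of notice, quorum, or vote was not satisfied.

Notice: 15 days given; 14 required. Satisfied.
Quorum: 40% of 943 = 377.20, rounded up to 378; 376 present. Not satisfied.
Vote: requires three-fifths of the votes cast (376 − 32 abstaining = 344); 3/5 of 344 = 206.40, rounded up to 207, so 207 needed; 208 in favor. Satisfied.

Invalid — quorum requirement not satisfied.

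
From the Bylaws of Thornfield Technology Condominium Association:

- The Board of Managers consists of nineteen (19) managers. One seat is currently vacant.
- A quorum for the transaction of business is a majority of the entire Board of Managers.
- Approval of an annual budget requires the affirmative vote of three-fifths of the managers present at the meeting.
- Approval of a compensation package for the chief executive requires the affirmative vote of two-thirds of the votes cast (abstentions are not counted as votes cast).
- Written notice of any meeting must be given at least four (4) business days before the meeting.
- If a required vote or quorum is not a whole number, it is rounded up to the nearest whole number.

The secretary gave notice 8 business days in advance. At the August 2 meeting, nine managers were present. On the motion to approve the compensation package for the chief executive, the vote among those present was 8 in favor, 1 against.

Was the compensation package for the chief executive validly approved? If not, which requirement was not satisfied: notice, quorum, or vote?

Invalid — quorum requirement not satisfied.

Notice: 8 business days given; 4 required (8 ≥ 4). Satisfied.
Quorum: 9 present; quorum is 10. Not satisfied.
Vote: the compensation package for the chief executive requires two-thirds of the votes cast (9). 2/3 of 9 = 6, so 6 affirmative votes are needed; 8 voted in favor. Satisfied. (Moot — without a quorum no business can be validly transacted.)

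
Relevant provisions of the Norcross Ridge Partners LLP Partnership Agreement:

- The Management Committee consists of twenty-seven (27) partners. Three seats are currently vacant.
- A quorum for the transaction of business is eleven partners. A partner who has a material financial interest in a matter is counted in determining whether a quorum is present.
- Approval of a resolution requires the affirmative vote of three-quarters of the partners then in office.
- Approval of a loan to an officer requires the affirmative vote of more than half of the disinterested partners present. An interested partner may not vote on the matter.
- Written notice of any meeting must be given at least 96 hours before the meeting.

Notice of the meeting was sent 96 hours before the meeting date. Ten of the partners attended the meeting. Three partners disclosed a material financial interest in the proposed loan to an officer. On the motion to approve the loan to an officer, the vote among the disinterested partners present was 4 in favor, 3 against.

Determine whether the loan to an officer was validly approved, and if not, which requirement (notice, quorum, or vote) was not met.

Invalid — quorum requirement not satisfied.

Notice: 96 hours given; 96 required (96 ≥ 96). Satisfied.
Quorum: 10 present (interested partners count toward quorum); quorum is 11. Not satisfied.
Vote: the loan to an officer requires a majority of the disinterested partners present (10 − 3 = 7). A majority of 7 is 4, so 4 affirmative votes are needed; 4 voted in favor. Satisfied. (Moot — without a quorum no business can be validly transacted.)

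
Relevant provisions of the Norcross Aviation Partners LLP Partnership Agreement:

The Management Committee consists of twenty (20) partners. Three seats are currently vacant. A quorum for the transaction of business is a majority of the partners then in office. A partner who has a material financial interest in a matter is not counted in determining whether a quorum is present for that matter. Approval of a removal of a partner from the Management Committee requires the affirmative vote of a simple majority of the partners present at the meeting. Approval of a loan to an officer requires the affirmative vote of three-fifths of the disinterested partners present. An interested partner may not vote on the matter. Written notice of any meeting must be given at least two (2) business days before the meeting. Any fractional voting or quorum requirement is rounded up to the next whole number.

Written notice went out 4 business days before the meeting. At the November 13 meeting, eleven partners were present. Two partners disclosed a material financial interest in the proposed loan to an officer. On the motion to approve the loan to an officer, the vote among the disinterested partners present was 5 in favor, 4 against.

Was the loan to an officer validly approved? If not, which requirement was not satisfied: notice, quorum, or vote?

Notice: 4 business days given; 2 required (4 ≥ 2). Satisfied.
Quorum: 11 present, but the 2 interested partners do not count, leaving 9. Quorum is 9. Satisfied.
Vote: the loan to an officer requires three-fifths of the disinterested partners present (11 − 2 = 9). 3/5 of 9 = 5.40, rounded up to 6, so 6 affirmative votes are needed; 5 voted in favor. Not satisfied.

Invalid — vote requirement not satisfied.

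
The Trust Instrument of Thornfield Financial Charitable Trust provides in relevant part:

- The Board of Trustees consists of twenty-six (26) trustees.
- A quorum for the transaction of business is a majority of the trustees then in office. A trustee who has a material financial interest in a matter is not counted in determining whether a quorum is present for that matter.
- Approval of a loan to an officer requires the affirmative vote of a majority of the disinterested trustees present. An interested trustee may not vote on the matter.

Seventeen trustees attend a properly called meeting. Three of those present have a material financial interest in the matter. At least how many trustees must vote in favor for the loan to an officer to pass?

8

The loan to an officer requires a majority of the disinterested trustees present (17 − 3 = 14).
A majority of 14 is 8.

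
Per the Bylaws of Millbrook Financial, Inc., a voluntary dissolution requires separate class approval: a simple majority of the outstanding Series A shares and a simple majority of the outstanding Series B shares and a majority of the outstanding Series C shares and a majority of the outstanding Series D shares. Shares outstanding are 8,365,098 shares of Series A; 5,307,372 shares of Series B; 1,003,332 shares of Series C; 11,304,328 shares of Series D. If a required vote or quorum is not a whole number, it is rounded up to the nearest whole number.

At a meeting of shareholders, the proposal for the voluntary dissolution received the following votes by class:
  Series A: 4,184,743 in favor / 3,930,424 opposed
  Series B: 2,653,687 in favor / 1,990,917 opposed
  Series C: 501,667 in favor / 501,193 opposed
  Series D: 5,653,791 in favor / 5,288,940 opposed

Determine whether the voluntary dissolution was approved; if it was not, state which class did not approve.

Series A: a majority of 8365098 is 4182550; 4,182,550 required, 4,184,743 in favor — approved.
Series B: a majority of 5307372 is 2653687; 2,653,687 required, 2,653,687 in favor — approved.
Series C: a majority of 1003332 is 501667; 501,667 required, 501,667 in favor — approved.
Series D: a majority of 11304328 is 5652165; 5,652,165 required, 5,653,791 in favor — approved.

Approved — every class gave the required vote.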